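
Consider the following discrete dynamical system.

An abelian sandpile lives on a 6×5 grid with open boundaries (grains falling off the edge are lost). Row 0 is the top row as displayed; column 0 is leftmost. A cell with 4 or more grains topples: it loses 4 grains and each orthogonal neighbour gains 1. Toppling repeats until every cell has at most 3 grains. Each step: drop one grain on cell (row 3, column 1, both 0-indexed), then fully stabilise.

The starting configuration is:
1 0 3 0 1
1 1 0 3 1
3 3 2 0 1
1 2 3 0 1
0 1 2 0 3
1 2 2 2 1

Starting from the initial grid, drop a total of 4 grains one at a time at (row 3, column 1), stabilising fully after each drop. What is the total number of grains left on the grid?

43

0) 1 0 3 0 1
1 1 0 3 1
3 3 2 0 1
1 2 3 0 1
0 1 2 0 3
1 2 2 2 1
1) 1 0 3 0 1
1 1 0 3 1
3 3 2 0 1
1 3 3 0 1
0 1 2 0 3
1 2 2 2 1
2) 1 0 3 0 1
2 2 1 3 1
0 2 0 1 1
3 2 1 1 1
0 2 3 0 3
1 2 2 2 1
3) 1 0 3 0 1
2 2 1 3 1
0 2 0 1 1
3 3 1 1 1
0 2 3 0 3
1 2 2 2 1
4) 1 0 3 0 1
2 2 1 3 1
1 3 0 1 1
0 1 2 1 1
1 3 3 0 3
1 2 2 2 1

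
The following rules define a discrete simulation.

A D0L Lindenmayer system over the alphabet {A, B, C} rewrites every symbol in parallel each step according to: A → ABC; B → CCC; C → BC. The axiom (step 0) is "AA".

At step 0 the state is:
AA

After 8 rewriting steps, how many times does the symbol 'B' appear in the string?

0) AA
1) ABCABC
2) ABCCCCBCABCCCCBC
3) ABCCCCBCBCBCBCCCCBCABCCCCBCBCBCBCCCCBC
4) ABCCCCBCBCBCBCCCCBCCCCBCCCCBCCCCBCBCBCBCCCCBCABCCCCBCBCBCBCCCCBCCCCBCCCCBCCCCBCBCBCBCCCCBC
5) ABCCCCBCBCBCBCCCCBCCCCBCCCCBCCCCBCBCBCBCCCCBCBCBCBCCCCBCBC…CBCBCCCCBCBCBCBCCCCBCBCBCBCCCCBCCCCBCCCCBCCCCBCBCBCBCCCCBC  (len 208)
6) ABCCCCBCBCBCBCCCCBCCCCBCCCCBCCCCBCBCBCBCCCCBCBCBCBCCCCBCBC…CBCBCCCCBCBCBCBCCCCBCBCBCBCCCCBCCCCBCCCCBCCCCBCBCBCBCCCCBC  (len 482)
7) ABCCCCBCBCBCBCCCCBCCCCBCCCCBCCCCBCBCBCBCCCCBCBCBCBCCCCBCBC…CBCBCCCCBCBCBCBCCCCBCBCBCBCCCCBCCCCBCCCCBCCCCBCBCBCBCCCCBC  (len 1110)
8) ABCCCCBCBCBCBCCCCBCCCCBCCCCBCCCCBCBCBCBCCCCBCBCBCBCCCCBCBC…CBCBCCCCBCBCBCBCCCCBCBCBCBCCCCBCCCCBCCCCBCCCCBCBCBCBCCCCBC  (len 2560)

772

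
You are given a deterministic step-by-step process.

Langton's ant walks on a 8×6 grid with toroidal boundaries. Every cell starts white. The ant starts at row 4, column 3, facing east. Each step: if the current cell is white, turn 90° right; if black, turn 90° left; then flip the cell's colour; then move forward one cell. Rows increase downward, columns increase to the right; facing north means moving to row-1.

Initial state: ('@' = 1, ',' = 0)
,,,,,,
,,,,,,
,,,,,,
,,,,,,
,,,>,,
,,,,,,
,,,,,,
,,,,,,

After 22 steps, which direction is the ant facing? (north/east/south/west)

0) ,,,,,,
,,,,,,
,,,,,,
,,,,,,
,,,>,,
,,,,,,
,,,,,,
,,,,,,
1) ,,,,,,
,,,,,,
,,,,,,
,,,,,,
,,,@,,
,,,v,,
,,,,,,
,,,,,,
2) ,,,,,,
,,,,,,
,,,,,,
,,,,,,
,,,@,,
,,<@,,
,,,,,,
,,,,,,
3) ,,,,,,
,,,,,,
,,,,,,
,,,,,,
,,^@,,
,,@@,,
,,,,,,
,,,,,,
4) ,,,,,,
,,,,,,
,,,,,,
,,,,,,
,,@>,,
,,@@,,
,,,,,,
,,,,,,
5) ,,,,,,
,,,,,,
,,,,,,
,,,^,,
,,@,,,
,,@@,,
,,,,,,
,,,,,,
6) ,,,,,,
,,,,,,
,,,,,,
,,,@>,
,,@,,,
,,@@,,
,,,,,,
,,,,,,
7) ,,,,,,
,,,,,,
,,,,,,
,,,@@,
,,@,v,
,,@@,,
,,,,,,
,,,,,,
8) ,,,,,,
,,,,,,
,,,,,,
,,,@@,
,,@<@,
,,@@,,
,,,,,,
,,,,,,
9) ,,,,,,
,,,,,,
,,,,,,
,,,^@,
,,@@@,
,,@@,,
,,,,,,
,,,,,,
10) ,,,,,,
,,,,,,
,,,,,,
,,<,@,
,,@@@,
,,@@,,
,,,,,,
,,,,,,
11) ,,,,,,
,,,,,,
,,^,,,
,,@,@,
,,@@@,
,,@@,,
,,,,,,
,,,,,,
12) ,,,,,,
,,,,,,
,,@>,,
,,@,@,
,,@@@,
,,@@,,
,,,,,,
,,,,,,
13) ,,,,,,
,,,,,,
,,@@,,
,,@v@,
,,@@@,
,,@@,,
,,,,,,
,,,,,,
14) ,,,,,,
,,,,,,
,,@@,,
,,<@@,
,,@@@,
,,@@,,
,,,,,,
,,,,,,
15) ,,,,,,
,,,,,,
,,@@,,
,,,@@,
,,v@@,
,,@@,,
,,,,,,
,,,,,,
16) ,,,,,,
,,,,,,
,,@@,,
,,,@@,
,,,>@,
,,@@,,
,,,,,,
,,,,,,
17) ,,,,,,
,,,,,,
,,@@,,
,,,^@,
,,,,@,
,,@@,,
,,,,,,
,,,,,,
18) ,,,,,,
,,,,,,
,,@@,,
,,<,@,
,,,,@,
,,@@,,
,,,,,,
,,,,,,
19) ,,,,,,
,,,,,,
,,^@,,
,,@,@,
,,,,@,
,,@@,,
,,,,,,
,,,,,,
20) ,,,,,,
,,,,,,
,<,@,,
,,@,@,
,,,,@,
,,@@,,
,,,,,,
,,,,,,
21) ,,,,,,
,^,,,,
,@,@,,
,,@,@,
,,,,@,
,,@@,,
,,,,,,
,,,,,,
22) ,,,,,,
,@>,,,
,@,@,,
,,@,@,
,,,,@,
,,@@,,
,,,,,,
,,,,,,

east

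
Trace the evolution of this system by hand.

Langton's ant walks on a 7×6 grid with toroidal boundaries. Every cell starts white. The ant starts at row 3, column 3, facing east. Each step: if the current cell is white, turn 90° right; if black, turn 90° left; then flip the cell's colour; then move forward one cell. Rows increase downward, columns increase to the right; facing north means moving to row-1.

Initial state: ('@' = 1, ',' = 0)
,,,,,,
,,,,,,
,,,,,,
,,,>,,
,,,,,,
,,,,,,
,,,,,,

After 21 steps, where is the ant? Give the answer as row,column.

0,1

step 0: ,,,,,,
,,,,,,
,,,,,,
,,,>,,
,,,,,,
,,,,,,
,,,,,,
step 1: ,,,,,,
,,,,,,
,,,,,,
,,,@,,
,,,v,,
,,,,,,
,,,,,,
step 2: ,,,,,,
,,,,,,
,,,,,,
,,,@,,
,,<@,,
,,,,,,
,,,,,,
step 3: ,,,,,,
,,,,,,
,,,,,,
,,^@,,
,,@@,,
,,,,,,
,,,,,,
step 4: ,,,,,,
,,,,,,
,,,,,,
,,@>,,
,,@@,,
,,,,,,
,,,,,,
step 5: ,,,,,,
,,,,,,
,,,^,,
,,@,,,
,,@@,,
,,,,,,
,,,,,,
step 6: ,,,,,,
,,,,,,
,,,@>,
,,@,,,
,,@@,,
,,,,,,
,,,,,,
step 7: ,,,,,,
,,,,,,
,,,@@,
,,@,v,
,,@@,,
,,,,,,
,,,,,,
step 8: ,,,,,,
,,,,,,
,,,@@,
,,@<@,
,,@@,,
,,,,,,
,,,,,,
step 9: ,,,,,,
,,,,,,
,,,^@,
,,@@@,
,,@@,,
,,,,,,
,,,,,,
step 10: ,,,,,,
,,,,,,
,,<,@,
,,@@@,
,,@@,,
,,,,,,
,,,,,,
step 11: ,,,,,,
,,^,,,
,,@,@,
,,@@@,
,,@@,,
,,,,,,
,,,,,,
step 12: ,,,,,,
,,@>,,
,,@,@,
,,@@@,
,,@@,,
,,,,,,
,,,,,,
step 13: ,,,,,,
,,@@,,
,,@v@,
,,@@@,
,,@@,,
,,,,,,
,,,,,,
step 14: ,,,,,,
,,@@,,
,,<@@,
,,@@@,
,,@@,,
,,,,,,
,,,,,,
step 15: ,,,,,,
,,@@,,
,,,@@,
,,v@@,
,,@@,,
,,,,,,
,,,,,,
step 16: ,,,,,,
,,@@,,
,,,@@,
,,,>@,
,,@@,,
,,,,,,
,,,,,,
step 17: ,,,,,,
,,@@,,
,,,^@,
,,,,@,
,,@@,,
,,,,,,
,,,,,,
step 18: ,,,,,,
,,@@,,
,,<,@,
,,,,@,
,,@@,,
,,,,,,
,,,,,,
step 19: ,,,,,,
,,^@,,
,,@,@,
,,,,@,
,,@@,,
,,,,,,
,,,,,,
step 20: ,,,,,,
,<,@,,
,,@,@,
,,,,@,
,,@@,,
,,,,,,
,,,,,,
step 21: ,^,,,,
,@,@,,
,,@,@,
,,,,@,
,,@@,,
,,,,,,
,,,,,,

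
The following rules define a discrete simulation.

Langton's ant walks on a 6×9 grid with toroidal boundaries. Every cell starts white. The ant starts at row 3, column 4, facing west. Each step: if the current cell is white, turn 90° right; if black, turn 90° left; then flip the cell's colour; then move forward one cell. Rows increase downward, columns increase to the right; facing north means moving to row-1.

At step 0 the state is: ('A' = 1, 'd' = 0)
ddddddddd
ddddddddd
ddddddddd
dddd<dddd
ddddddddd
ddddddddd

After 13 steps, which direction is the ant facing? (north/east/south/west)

north

t=0: ddddddddd
ddddddddd
ddddddddd
dddd<dddd
ddddddddd
ddddddddd
t=1: ddddddddd
ddddddddd
dddd^dddd
ddddAdddd
ddddddddd
ddddddddd
t=2: ddddddddd
ddddddddd
ddddA>ddd
ddddAdddd
ddddddddd
ddddddddd
t=3: ddddddddd
ddddddddd
ddddAAddd
ddddAvddd
ddddddddd
ddddddddd
t=4: ddddddddd
ddddddddd
ddddAAddd
dddd<Addd
ddddddddd
ddddddddd
t=5: ddddddddd
ddddddddd
ddddAAddd
dddddAddd
ddddvdddd
ddddddddd
t=6: ddddddddd
ddddddddd
ddddAAddd
dddddAddd
ddd<Adddd
ddddddddd
t=7: ddddddddd
ddddddddd
ddddAAddd
ddd^dAddd
dddAAdddd
ddddddddd
t=8: ddddddddd
ddddddddd
ddddAAddd
dddA>Addd
dddAAdddd
ddddddddd
t=9: ddddddddd
ddddddddd
ddddAAddd
dddAAAddd
dddAvdddd
ddddddddd
t=10: ddddddddd
ddddddddd
ddddAAddd
dddAAAddd
dddAd>ddd
ddddddddd
t=11: ddddddddd
ddddddddd
ddddAAddd
dddAAAddd
dddAdAddd
dddddvddd
t=12: ddddddddd
ddddddddd
ddddAAddd
dddAAAddd
dddAdAddd
dddd<Addd
t=13: ddddddddd
ddddddddd
ddddAAddd
dddAAAddd
dddA^Addd
ddddAAddd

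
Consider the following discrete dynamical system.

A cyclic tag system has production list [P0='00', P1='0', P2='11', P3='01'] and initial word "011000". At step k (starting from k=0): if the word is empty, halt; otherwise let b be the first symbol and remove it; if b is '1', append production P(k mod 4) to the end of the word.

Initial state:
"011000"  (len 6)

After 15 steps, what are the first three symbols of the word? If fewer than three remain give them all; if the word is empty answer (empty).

011

k=0  "011000"  (len 6)
k=1  "11000"  (len 5)
k=2  "10000"  (len 5)
k=3  "000011"  (len 6)
k=4  "00011"  (len 5)
k=5  "0011"  (len 4)
k=6  "011"  (len 3)
k=7  "11"  (len 2)
k=8  "101"  (len 3)
k=9  "0100"  (len 4)
k=10  "100"  (len 3)
k=11  "0011"  (len 4)
k=12  "011"  (len 3)
k=13  "11"  (len 2)
k=14  "10"  (len 2)
k=15  "011"  (len 3)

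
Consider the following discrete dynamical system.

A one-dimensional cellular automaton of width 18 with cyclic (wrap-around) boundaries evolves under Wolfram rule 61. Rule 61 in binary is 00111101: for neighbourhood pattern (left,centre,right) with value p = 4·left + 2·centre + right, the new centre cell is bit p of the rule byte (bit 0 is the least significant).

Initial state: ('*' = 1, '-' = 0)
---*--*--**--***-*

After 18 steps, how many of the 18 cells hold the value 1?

gen 0: ---*--*--**--***-*
gen 1: **-**-**-*-*-*--**
gen 2: --**-**-*******-*-
gen 3: *-*-**-**------***
gen 4: -****-**-*****-*--
gen 5: -*---**-**----****
gen 6: ****-*-**-***-*---
gen 7: *---****-**--****-
gen 8: ***-*---**-*-*---*
gen 9: ---****-*-******-*
gen 10: **-*---****-----**
gen 11: --****-*---****-*-
gen 12: *-*---****-*---***
gen 13: -****-*---****-*--
gen 14: -*---****-*---****
gen 15: ****-*---****-*---
gen 16: *---****-*---****-
gen 17: ***-*---****-*---*
gen 18: ---****-*---****-*

10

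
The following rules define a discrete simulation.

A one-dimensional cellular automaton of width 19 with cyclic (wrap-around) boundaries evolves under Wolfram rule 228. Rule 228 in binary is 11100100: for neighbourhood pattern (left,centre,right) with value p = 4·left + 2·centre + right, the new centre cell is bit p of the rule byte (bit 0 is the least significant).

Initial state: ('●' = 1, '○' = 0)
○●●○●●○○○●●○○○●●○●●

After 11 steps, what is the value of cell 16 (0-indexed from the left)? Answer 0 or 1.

gen 0: ○●●○●●○○○●●○○○●●○●●
gen 1: ●○●●○●○○○○●○○○○●●○●
gen 2: ●●○●●●○○○○●○○○○○●●○
gen 3: ○●●○●●○○○○●○○○○○○●●
gen 4: ●○●●○●○○○○●○○○○○○○●
gen 5: ●●○●●●○○○○●○○○○○○○○
gen 6: ○●●○●●○○○○●○○○○○○○○
gen 7: ○○●●○●○○○○●○○○○○○○○
gen 8: ○○○●●●○○○○●○○○○○○○○
gen 9: ○○○○●●○○○○●○○○○○○○○
gen 10: ○○○○○●○○○○●○○○○○○○○
gen 11: ○○○○○●○○○○●○○○○○○○○

0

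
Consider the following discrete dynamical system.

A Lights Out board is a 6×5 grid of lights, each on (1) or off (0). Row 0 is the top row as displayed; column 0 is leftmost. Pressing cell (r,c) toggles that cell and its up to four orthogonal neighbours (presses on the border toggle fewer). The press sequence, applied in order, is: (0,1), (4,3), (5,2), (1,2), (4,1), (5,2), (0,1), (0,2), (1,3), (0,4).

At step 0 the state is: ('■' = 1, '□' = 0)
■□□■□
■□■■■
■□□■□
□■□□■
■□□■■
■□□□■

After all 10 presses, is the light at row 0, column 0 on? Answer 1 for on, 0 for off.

1

0) ■□□■□
■□■■■
■□□■□
□■□□■
■□□■■
■□□□■
1) □■■■□
■■■■■
■□□■□
□■□□■
■□□■■
■□□□■
2) □■■■□
■■■■■
■□□■□
□■□■■
■□■□□
■□□■■
3) □■■■□
■■■■■
■□□■□
□■□■■
■□□□□
■■■□■
4) □■□■□
■□□□■
■□■■□
□■□■■
■□□□□
■■■□■
5) □■□■□
■□□□■
■□■■□
□□□■■
□■■□□
■□■□■
6) □■□■□
■□□□■
■□■■□
□□□■■
□■□□□
■■□■■
7) ■□■■□
■■□□■
■□■■□
□□□■■
□■□□□
■■□■■
8) ■■□□□
■■■□■
■□■■□
□□□■■
□■□□□
■■□■■
9) ■■□■□
■■□■□
■□■□□
□□□■■
□■□□□
■■□■■
10) ■■□□■
■■□■■
■□■□□
□□□■■
□■□□□
■■□■■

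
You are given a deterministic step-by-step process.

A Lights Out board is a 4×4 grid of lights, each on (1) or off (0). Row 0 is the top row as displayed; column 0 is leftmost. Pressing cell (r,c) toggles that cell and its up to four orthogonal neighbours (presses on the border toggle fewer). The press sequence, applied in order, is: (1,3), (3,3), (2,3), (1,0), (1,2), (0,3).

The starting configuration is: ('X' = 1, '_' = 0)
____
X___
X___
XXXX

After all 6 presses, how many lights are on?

t=0: ____
X___
X___
XXXX
t=1: ___X
X_XX
X__X
XXXX
t=2: ___X
X_XX
X___
XX__
t=3: ___X
X_X_
X_XX
XX_X
t=4: X__X
_XX_
__XX
XX_X
t=5: X_XX
___X
___X
XX_X
t=6: X___
____
___X
XX_X

5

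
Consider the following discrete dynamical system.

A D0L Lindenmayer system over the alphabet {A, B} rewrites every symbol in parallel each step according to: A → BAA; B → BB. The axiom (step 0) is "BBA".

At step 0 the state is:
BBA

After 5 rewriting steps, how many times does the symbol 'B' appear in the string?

gen 0: BBA
gen 1: BBBBBAA
gen 2: BBBBBBBBBBBAABAA
gen 3: BBBBBBBBBBBBBBBBBBBBBBBAABAABBBAABAA
gen 4: BBBBBBBBBBBBBBBBBBBBBBBBBBBBBBBBBBBBBBBBBBBBBBBAABAABBBAABAABBBBBBBAABAABBBAABAA
gen 5: BBBBBBBBBBBBBBBBBBBBBBBBBBBBBBBBBBBBBBBBBBBBBBBBBBBBBBBBBB…AABBBAABAABBBBBBBBBBBBBBBAABAABBBAABAABBBBBBBAABAABBBAABAA  (len 176)

144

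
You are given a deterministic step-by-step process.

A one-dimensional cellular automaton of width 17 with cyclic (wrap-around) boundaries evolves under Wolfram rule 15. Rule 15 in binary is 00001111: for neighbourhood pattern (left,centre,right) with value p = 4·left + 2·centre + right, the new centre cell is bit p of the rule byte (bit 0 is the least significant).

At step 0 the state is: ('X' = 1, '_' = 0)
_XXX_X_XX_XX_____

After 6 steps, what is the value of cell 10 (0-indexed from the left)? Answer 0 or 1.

gen 0: _XXX_X_XX_XX_____
gen 1: XX___X_X__X__XXXX
gen 2: ___XXX_X_XX_XX___
gen 3: XXXX___X_X__X__XX
gen 4: _____XXX_X_XX_XX_
gen 5: XXXXXX___X_X__X__
gen 6: X______XXX_X_XX_X

0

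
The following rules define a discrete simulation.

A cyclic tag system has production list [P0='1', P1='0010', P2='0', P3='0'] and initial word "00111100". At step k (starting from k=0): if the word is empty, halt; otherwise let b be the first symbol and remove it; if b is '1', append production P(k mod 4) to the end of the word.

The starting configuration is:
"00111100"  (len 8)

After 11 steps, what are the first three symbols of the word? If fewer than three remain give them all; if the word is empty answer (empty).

gen 0: "00111100"  (len 8)
gen 1: "0111100"  (len 7)
gen 2: "111100"  (len 6)
gen 3: "111000"  (len 6)
gen 4: "110000"  (len 6)
gen 5: "100001"  (len 6)
gen 6: "000010010"  (len 9)
gen 7: "00010010"  (len 8)
gen 8: "0010010"  (len 7)
gen 9: "010010"  (len 6)
gen 10: "10010"  (len 5)
gen 11: "00100"  (len 5)

001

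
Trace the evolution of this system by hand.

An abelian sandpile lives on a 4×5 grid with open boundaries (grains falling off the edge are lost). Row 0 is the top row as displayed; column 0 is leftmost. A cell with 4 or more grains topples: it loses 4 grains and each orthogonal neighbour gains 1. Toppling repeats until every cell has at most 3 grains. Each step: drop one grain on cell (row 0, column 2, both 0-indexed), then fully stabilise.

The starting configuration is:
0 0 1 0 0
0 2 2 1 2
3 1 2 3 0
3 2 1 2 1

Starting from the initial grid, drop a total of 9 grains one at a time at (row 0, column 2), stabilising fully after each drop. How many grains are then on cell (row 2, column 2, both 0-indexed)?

[0] 0 0 1 0 0
0 2 2 1 2
3 1 2 3 0
3 2 1 2 1
[1] 0 0 2 0 0
0 2 2 1 2
3 1 2 3 0
3 2 1 2 1
[2] 0 0 3 0 0
0 2 2 1 2
3 1 2 3 0
3 2 1 2 1
[3] 0 1 0 1 0
0 2 3 1 2
3 1 2 3 0
3 2 1 2 1
[4] 0 1 1 1 0
0 2 3 1 2
3 1 2 3 0
3 2 1 2 1
[5] 0 1 2 1 0
0 2 3 1 2
3 1 2 3 0
3 2 1 2 1
[6] 0 1 3 1 0
0 2 3 1 2
3 1 2 3 0
3 2 1 2 1
[7] 0 2 1 2 0
0 3 0 2 2
3 1 3 3 0
3 2 1 2 1
[8] 0 2 2 2 0
0 3 0 2 2
3 1 3 3 0
3 2 1 2 1
[9] 0 2 3 2 0
0 3 0 2 2
3 1 3 3 0
3 2 1 2 1

3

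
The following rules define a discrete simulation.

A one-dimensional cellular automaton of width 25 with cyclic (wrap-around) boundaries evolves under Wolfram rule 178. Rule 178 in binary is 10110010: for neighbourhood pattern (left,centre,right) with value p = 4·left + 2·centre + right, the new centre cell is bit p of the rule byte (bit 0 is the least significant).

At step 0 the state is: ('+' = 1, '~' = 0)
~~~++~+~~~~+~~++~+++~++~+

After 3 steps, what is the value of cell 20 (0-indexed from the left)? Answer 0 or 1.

1

0) ~~~++~+~~~~+~~++~+++~++~+
1) +~+~~+~+~~+~++~~+~+~+~~+~
2) ~+~++~+~++~+~~++~+~+~++~+
3) +~+~~+~+~~+~++~~+~+~+~~+~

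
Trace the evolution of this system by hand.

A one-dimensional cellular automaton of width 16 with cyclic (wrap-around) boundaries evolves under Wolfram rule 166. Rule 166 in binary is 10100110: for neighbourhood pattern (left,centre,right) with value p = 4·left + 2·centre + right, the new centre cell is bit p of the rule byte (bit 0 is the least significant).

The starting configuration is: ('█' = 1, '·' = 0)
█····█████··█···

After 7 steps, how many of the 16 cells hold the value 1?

0) █····█████··█···
1) █···█·███··██··█
2) ···███·█··█···█·
3) ··█·█·██·██··██·
4) ·█████··█···█···
5) █·███··██··██···
6) ██·█··█···█····█
7) █·██·██··██···█·

8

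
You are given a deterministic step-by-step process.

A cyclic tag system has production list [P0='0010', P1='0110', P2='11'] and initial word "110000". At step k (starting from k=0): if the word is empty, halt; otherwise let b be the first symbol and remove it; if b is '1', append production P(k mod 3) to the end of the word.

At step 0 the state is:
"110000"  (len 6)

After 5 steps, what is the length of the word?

9

t=0: "110000"  (len 6)
t=1: "100000010"  (len 9)
t=2: "000000100110"  (len 12)
t=3: "00000100110"  (len 11)
t=4: "0000100110"  (len 10)
t=5: "000100110"  (len 9)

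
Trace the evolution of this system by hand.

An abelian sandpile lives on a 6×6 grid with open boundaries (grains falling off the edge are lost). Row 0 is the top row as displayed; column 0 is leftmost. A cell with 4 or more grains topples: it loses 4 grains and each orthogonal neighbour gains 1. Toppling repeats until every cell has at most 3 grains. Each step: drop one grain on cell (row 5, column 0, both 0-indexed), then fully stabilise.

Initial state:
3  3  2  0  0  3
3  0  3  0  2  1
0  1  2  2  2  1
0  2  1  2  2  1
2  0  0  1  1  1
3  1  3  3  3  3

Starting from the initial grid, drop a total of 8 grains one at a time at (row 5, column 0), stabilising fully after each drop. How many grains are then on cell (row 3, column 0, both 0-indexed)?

1

t=0: 3  3  2  0  0  3
3  0  3  0  2  1
0  1  2  2  2  1
0  2  1  2  2  1
2  0  0  1  1  1
3  1  3  3  3  3
t=1: 3  3  2  0  0  3
3  0  3  0  2  1
0  1  2  2  2  1
0  2  1  2  2  1
3  0  0  1  1  1
0  2  3  3  3  3
t=2: 3  3  2  0  0  3
3  0  3  0  2  1
0  1  2  2  2  1
0  2  1  2  2  1
3  0  0  1  1  1
1  2  3  3  3  3
t=3: 3  3  2  0  0  3
3  0  3  0  2  1
0  1  2  2  2  1
0  2  1  2  2  1
3  0  0  1  1  1
2  2  3  3  3  3
t=4: 3  3  2  0  0  3
3  0  3  0  2  1
0  1  2  2  2  1
0  2  1  2  2  1
3  0  0  1  1  1
3  2  3  3  3  3
t=5: 3  3  2  0  0  3
3  0  3  0  2  1
0  1  2  2  2  1
1  2  1  2  2  1
0  1  0  1  1  1
1  3  3  3  3  3
t=6: 3  3  2  0  0  3
3  0  3  0  2  1
0  1  2  2  2  1
1  2  1  2  2  1
0  1  0  1  1  1
2  3  3  3  3  3
t=7: 3  3  2  0  0  3
3  0  3  0  2  1
0  1  2  2  2  1
1  2  1  2  2  1
0  1  0  1  1  1
3  3  3  3  3  3
t=8: 3  3  2  0  0  3
3  0  3  0  2  1
0  1  2  2  2  1
1  2  1  2  2  1
1  2  1  2  2  2
1  1  1  1  1  0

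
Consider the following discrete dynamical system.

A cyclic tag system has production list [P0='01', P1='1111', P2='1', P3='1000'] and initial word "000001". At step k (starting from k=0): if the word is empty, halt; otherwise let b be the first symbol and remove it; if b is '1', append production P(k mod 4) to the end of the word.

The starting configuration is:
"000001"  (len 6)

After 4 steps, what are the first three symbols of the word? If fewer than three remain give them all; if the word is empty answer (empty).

gen 0: "000001"  (len 6)
gen 1: "00001"  (len 5)
gen 2: "0001"  (len 4)
gen 3: "001"  (len 3)
gen 4: "01"  (len 2)

01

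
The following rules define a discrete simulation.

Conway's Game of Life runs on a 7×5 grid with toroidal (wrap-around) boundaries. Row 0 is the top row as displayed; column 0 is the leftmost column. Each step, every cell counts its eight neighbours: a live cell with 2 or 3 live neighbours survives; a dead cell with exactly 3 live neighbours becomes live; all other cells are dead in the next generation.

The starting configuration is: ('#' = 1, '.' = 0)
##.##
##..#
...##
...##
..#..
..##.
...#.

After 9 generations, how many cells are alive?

0) ##.##
##..#
...##
...##
..#..
..##.
...#.
1) .#.#.
.#...
..#..
..#.#
..#.#
..##.
##...
2) .#...
.#...
.###.
.##..
.##.#
#.###
##.##
3) .#..#
##...
#..#.
.....
....#
.....
.....
4) .#...
.##..
##..#
....#
.....
.....
.....
5) .##..
..#..
.####
....#
.....
.....
.....
6) .##..
#....
###.#
#.#.#
.....
.....
.....
7) .#...
...##
..#..
..#.#
.....
.....
.....
8) .....
..##.
..#.#
...#.
.....
.....
.....
9) .....
..##.
..#.#
...#.
.....
.....
.....

5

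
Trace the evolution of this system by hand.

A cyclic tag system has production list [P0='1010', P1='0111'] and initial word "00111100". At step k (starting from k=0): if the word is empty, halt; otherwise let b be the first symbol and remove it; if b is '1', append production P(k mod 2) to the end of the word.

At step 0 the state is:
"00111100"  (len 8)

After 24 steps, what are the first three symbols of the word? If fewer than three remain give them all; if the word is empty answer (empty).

101

step 0: "00111100"  (len 8)
step 1: "0111100"  (len 7)
step 2: "111100"  (len 6)
step 3: "111001010"  (len 9)
step 4: "110010100111"  (len 12)
step 5: "100101001111010"  (len 15)
step 6: "001010011110100111"  (len 18)
step 7: "01010011110100111"  (len 17)
step 8: "1010011110100111"  (len 16)
step 9: "0100111101001111010"  (len 19)
step 10: "100111101001111010"  (len 18)
step 11: "001111010011110101010"  (len 21)
step 12: "01111010011110101010"  (len 20)
step 13: "1111010011110101010"  (len 19)
step 14: "1110100111101010100111"  (len 22)
step 15: "1101001111010101001111010"  (len 25)
step 16: "1010011110101010011110100111"  (len 28)
step 17: "0100111101010100111101001111010"  (len 31)
step 18: "100111101010100111101001111010"  (len 30)
step 19: "001111010101001111010011110101010"  (len 33)
step 20: "01111010101001111010011110101010"  (len 32)
step 21: "1111010101001111010011110101010"  (len 31)
step 22: "1110101010011110100111101010100111"  (len 34)
step 23: "1101010100111101001111010101001111010"  (len 37)
step 24: "1010101001111010011110101010011110100111"  (len 40)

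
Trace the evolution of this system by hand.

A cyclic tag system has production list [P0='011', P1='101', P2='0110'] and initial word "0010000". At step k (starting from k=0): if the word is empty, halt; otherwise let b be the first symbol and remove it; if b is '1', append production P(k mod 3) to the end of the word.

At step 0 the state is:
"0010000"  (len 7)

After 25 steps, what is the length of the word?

t=0: "0010000"  (len 7)
t=1: "010000"  (len 6)
t=2: "10000"  (len 5)
t=3: "00000110"  (len 8)
t=4: "0000110"  (len 7)
t=5: "000110"  (len 6)
t=6: "00110"  (len 5)
t=7: "0110"  (len 4)
t=8: "110"  (len 3)
t=9: "100110"  (len 6)
t=10: "00110011"  (len 8)
t=11: "0110011"  (len 7)
t=12: "110011"  (len 6)
t=13: "10011011"  (len 8)
t=14: "0011011101"  (len 10)
t=15: "011011101"  (len 9)
t=16: "11011101"  (len 8)
t=17: "1011101101"  (len 10)
t=18: "0111011010110"  (len 13)
t=19: "111011010110"  (len 12)
t=20: "11011010110101"  (len 14)
t=21: "10110101101010110"  (len 17)
t=22: "0110101101010110011"  (len 19)
t=23: "110101101010110011"  (len 18)
t=24: "101011010101100110110"  (len 21)
t=25: "01011010101100110110011"  (len 23)

23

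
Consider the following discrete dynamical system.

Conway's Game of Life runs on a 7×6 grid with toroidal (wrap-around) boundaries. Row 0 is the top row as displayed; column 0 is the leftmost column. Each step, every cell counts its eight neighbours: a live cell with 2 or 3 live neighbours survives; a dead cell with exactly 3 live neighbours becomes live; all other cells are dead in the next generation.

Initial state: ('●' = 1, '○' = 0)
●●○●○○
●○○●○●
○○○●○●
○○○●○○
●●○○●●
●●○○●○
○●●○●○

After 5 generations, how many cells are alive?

t=0: ●●○●○○
●○○●○●
○○○●○●
○○○●○○
●●○○●●
●●○○●○
○●●○●○
t=1: ○○○●○○
○●○●○●
●○●●○●
○○●●○○
○●●●●○
○○○○●○
○○○○●○
t=2: ○○●●○○
○●○●○●
●○○○○●
●○○○○●
○●○○●○
○○●○●●
○○○●●○
t=3: ○○○○○○
○●○●○●
○●○○○○
○●○○●○
○●○●●○
○○●○○●
○○○○○●
t=4: ●○○○●○
●○●○○○
○●○○●○
●●○●●○
●●○●●●
●○●●○●
○○○○○○
t=5: ○●○○○●
●○○●○○
○○○○●○
○○○○○○
○○○○○○
○○●●○○
●●○●●○

11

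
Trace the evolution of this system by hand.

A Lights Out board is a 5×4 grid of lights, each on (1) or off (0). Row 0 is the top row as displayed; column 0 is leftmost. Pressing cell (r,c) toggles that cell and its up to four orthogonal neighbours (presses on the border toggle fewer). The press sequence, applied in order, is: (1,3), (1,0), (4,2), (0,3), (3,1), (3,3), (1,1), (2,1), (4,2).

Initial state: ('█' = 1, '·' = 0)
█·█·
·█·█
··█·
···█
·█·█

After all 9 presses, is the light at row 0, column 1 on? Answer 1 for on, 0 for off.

1

k=0  █·█·
·█·█
··█·
···█
·█·█
k=1  █·██
·██·
··██
···█
·█·█
k=2  ··██
█·█·
█·██
···█
·█·█
k=3  ··██
█·█·
█·██
··██
··█·
k=4  ····
█·██
█·██
··██
··█·
k=5  ····
█·██
████
██·█
·██·
k=6  ····
█·██
███·
███·
·███
k=7  ·█··
·█·█
█·█·
███·
·███
k=8  ·█··
···█
·█··
█·█·
·███
k=9  ·█··
···█
·█··
█···
····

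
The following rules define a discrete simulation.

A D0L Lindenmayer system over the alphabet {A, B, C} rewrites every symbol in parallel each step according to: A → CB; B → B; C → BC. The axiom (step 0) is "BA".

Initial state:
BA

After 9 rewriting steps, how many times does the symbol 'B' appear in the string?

0) BA
1) BCB
2) BBCB
3) BBBCB
4) BBBBCB
5) BBBBBCB
6) BBBBBBCB
7) BBBBBBBCB
8) BBBBBBBBCB
9) BBBBBBBBBCB

10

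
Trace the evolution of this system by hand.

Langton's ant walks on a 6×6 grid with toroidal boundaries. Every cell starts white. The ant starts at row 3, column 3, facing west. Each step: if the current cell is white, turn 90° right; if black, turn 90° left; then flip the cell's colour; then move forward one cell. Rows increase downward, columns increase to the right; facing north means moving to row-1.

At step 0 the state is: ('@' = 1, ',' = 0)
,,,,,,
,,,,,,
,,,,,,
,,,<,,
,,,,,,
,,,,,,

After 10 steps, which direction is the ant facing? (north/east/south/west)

east

gen 0: ,,,,,,
,,,,,,
,,,,,,
,,,<,,
,,,,,,
,,,,,,
gen 1: ,,,,,,
,,,,,,
,,,^,,
,,,@,,
,,,,,,
,,,,,,
gen 2: ,,,,,,
,,,,,,
,,,@>,
,,,@,,
,,,,,,
,,,,,,
gen 3: ,,,,,,
,,,,,,
,,,@@,
,,,@v,
,,,,,,
,,,,,,
gen 4: ,,,,,,
,,,,,,
,,,@@,
,,,<@,
,,,,,,
,,,,,,
gen 5: ,,,,,,
,,,,,,
,,,@@,
,,,,@,
,,,v,,
,,,,,,
gen 6: ,,,,,,
,,,,,,
,,,@@,
,,,,@,
,,<@,,
,,,,,,
gen 7: ,,,,,,
,,,,,,
,,,@@,
,,^,@,
,,@@,,
,,,,,,
gen 8: ,,,,,,
,,,,,,
,,,@@,
,,@>@,
,,@@,,
,,,,,,
gen 9: ,,,,,,
,,,,,,
,,,@@,
,,@@@,
,,@v,,
,,,,,,
gen 10: ,,,,,,
,,,,,,
,,,@@,
,,@@@,
,,@,>,
,,,,,,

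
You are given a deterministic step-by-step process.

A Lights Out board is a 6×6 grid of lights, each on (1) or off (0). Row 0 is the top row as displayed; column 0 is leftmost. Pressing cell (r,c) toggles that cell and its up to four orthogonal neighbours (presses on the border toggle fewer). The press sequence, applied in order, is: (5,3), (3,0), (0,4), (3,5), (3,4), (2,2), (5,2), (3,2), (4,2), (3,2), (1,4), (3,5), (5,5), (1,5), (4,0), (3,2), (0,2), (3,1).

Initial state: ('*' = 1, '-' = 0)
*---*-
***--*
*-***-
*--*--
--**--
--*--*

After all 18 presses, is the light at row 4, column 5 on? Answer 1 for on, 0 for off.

1

k=0  *---*-
***--*
*-***-
*--*--
--**--
--*--*
k=1  *---*-
***--*
*-***-
*--*--
--*---
---***
k=2  *---*-
***--*
--***-
-*-*--
*-*---
---***
k=3  *--*-*
***-**
--***-
-*-*--
*-*---
---***
k=4  *--*-*
***-**
--****
-*-***
*-*--*
---***
k=5  *--*-*
***-**
--**-*
-*----
*-*-**
---***
k=6  *--*-*
**--**
-*---*
-**---
*-*-**
---***
k=7  *--*-*
**--**
-*---*
-**---
*---**
-**-**
k=8  *--*-*
**--**
-**--*
---*--
*-*-**
-**-**
k=9  *--*-*
**--**
-**--*
--**--
**-***
-*--**
k=10  *--*-*
**--**
-*---*
-*----
******
-*--**
k=11  *--***
**-*--
-*--**
-*----
******
-*--**
k=12  *--***
**-*--
-*--*-
-*--**
*****-
-*--**
k=13  *--***
**-*--
-*--*-
-*--**
******
-*----
k=14  *--**-
**-***
-*--**
-*--**
******
-*----
k=15  *--**-
**-***
-*--**
**--**
--****
**----
k=16  *--**-
**-***
-**-**
*-****
---***
**----
k=17  ***-*-
******
-**-**
*-****
---***
**----
k=18  ***-*-
******
--*-**
-*-***
-*-***
**----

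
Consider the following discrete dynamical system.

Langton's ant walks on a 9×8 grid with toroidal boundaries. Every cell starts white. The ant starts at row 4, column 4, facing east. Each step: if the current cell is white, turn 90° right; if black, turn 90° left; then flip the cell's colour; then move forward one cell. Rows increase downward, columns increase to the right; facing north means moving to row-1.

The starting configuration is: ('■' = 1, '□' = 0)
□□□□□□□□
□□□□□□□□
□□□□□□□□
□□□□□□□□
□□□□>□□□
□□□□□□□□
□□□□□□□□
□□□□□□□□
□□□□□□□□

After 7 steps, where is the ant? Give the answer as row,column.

step 0: □□□□□□□□
□□□□□□□□
□□□□□□□□
□□□□□□□□
□□□□>□□□
□□□□□□□□
□□□□□□□□
□□□□□□□□
□□□□□□□□
step 1: □□□□□□□□
□□□□□□□□
□□□□□□□□
□□□□□□□□
□□□□■□□□
□□□□v□□□
□□□□□□□□
□□□□□□□□
□□□□□□□□
step 2: □□□□□□□□
□□□□□□□□
□□□□□□□□
□□□□□□□□
□□□□■□□□
□□□<■□□□
□□□□□□□□
□□□□□□□□
□□□□□□□□
step 3: □□□□□□□□
□□□□□□□□
□□□□□□□□
□□□□□□□□
□□□^■□□□
□□□■■□□□
□□□□□□□□
□□□□□□□□
□□□□□□□□
step 4: □□□□□□□□
□□□□□□□□
□□□□□□□□
□□□□□□□□
□□□■>□□□
□□□■■□□□
□□□□□□□□
□□□□□□□□
□□□□□□□□
step 5: □□□□□□□□
□□□□□□□□
□□□□□□□□
□□□□^□□□
□□□■□□□□
□□□■■□□□
□□□□□□□□
□□□□□□□□
□□□□□□□□
step 6: □□□□□□□□
□□□□□□□□
□□□□□□□□
□□□□■>□□
□□□■□□□□
□□□■■□□□
□□□□□□□□
□□□□□□□□
□□□□□□□□
step 7: □□□□□□□□
□□□□□□□□
□□□□□□□□
□□□□■■□□
□□□■□v□□
□□□■■□□□
□□□□□□□□
□□□□□□□□
□□□□□□□□

4,5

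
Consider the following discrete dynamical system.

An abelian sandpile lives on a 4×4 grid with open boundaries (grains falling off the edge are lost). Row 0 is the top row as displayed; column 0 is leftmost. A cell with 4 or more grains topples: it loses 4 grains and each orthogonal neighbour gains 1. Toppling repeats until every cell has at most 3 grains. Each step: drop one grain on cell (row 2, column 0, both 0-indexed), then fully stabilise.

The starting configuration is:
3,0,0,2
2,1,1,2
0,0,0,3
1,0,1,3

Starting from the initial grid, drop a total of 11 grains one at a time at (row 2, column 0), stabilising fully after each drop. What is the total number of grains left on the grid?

[0] 3,0,0,2
2,1,1,2
0,0,0,3
1,0,1,3
[1] 3,0,0,2
2,1,1,2
1,0,0,3
1,0,1,3
[2] 3,0,0,2
2,1,1,2
2,0,0,3
1,0,1,3
[3] 3,0,0,2
2,1,1,2
3,0,0,3
1,0,1,3
[4] 3,0,0,2
3,1,1,2
0,1,0,3
2,0,1,3
[5] 3,0,0,2
3,1,1,2
1,1,0,3
2,0,1,3
[6] 3,0,0,2
3,1,1,2
2,1,0,3
2,0,1,3
[7] 3,0,0,2
3,1,1,2
3,1,0,3
2,0,1,3
[8] 0,1,0,2
1,2,1,2
1,2,0,3
3,0,1,3
[9] 0,1,0,2
1,2,1,2
2,2,0,3
3,0,1,3
[10] 0,1,0,2
1,2,1,2
3,2,0,3
3,0,1,3
[11] 0,1,0,2
2,2,1,2
1,3,0,3
0,1,1,3

22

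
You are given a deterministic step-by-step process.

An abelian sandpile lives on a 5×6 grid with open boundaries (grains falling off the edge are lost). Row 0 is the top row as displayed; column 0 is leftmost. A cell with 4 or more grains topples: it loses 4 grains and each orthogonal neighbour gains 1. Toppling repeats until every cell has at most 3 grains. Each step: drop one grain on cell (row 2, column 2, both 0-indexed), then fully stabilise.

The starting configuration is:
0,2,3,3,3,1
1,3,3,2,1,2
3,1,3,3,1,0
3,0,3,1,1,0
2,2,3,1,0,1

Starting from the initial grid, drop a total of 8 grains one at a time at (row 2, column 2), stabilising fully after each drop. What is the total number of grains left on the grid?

k=0  0,2,3,3,3,1
1,3,3,2,1,2
3,1,3,3,1,0
3,0,3,1,1,0
2,2,3,1,0,1
k=1  1,0,2,2,0,2
2,1,3,1,3,2
3,3,3,1,2,0
3,1,1,3,1,0
2,3,0,2,0,1
k=2  1,0,3,2,0,2
3,3,0,2,3,2
1,1,2,2,2,0
0,3,2,3,1,0
3,3,0,2,0,1
k=3  1,0,3,2,0,2
3,3,0,2,3,2
1,1,3,2,2,0
0,3,2,3,1,0
3,3,0,2,0,1
k=4  1,0,3,2,0,2
3,3,1,2,3,2
1,2,0,3,2,0
0,3,3,3,1,0
3,3,0,2,0,1
k=5  1,0,3,2,0,2
3,3,1,2,3,2
1,2,1,3,2,0
0,3,3,3,1,0
3,3,0,2,0,1
k=6  1,0,3,2,0,2
3,3,1,2,3,2
1,2,2,3,2,0
0,3,3,3,1,0
3,3,0,2,0,1
k=7  1,0,3,2,0,2
3,3,1,2,3,2
1,2,3,3,2,0
0,3,3,3,1,0
3,3,0,2,0,1
k=8  2,1,3,2,0,2
0,1,3,3,3,2
3,1,3,1,3,0
2,2,2,1,2,0
0,1,2,3,0,1

49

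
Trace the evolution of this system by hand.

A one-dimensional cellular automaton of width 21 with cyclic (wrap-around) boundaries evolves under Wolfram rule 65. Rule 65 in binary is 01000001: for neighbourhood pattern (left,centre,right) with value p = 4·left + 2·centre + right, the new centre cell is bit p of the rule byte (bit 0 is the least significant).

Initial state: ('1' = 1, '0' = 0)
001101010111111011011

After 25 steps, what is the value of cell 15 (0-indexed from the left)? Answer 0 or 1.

step 0: 001101010111111011011
step 1: 000100000000001001001
step 2: 010001111111100000000
step 3: 000100000000101111111
step 4: 010001111110000000001
step 5: 000100000010111111100
step 6: 110001111000000000101
step 7: 010100001011111110000
step 8: 000001100000000010111
step 9: 011100101111111000001
step 10: 000100000000001011100
step 11: 110001111111100000101
step 12: 010100000000101110000
step 13: 000001111110000010111
step 14: 011100000010111000001
step 15: 000101111000001011100
step 16: 110000001011100000101
step 17: 010111100000101110000
step 18: 000000101110000010111
step 19: 011110000010111000001
step 20: 000010111000001011100
step 21: 111000001011100000101
step 22: 001011100000101110000
step 23: 100000101110000010111
step 24: 101110000010111000000
step 25: 000010111000001011110

0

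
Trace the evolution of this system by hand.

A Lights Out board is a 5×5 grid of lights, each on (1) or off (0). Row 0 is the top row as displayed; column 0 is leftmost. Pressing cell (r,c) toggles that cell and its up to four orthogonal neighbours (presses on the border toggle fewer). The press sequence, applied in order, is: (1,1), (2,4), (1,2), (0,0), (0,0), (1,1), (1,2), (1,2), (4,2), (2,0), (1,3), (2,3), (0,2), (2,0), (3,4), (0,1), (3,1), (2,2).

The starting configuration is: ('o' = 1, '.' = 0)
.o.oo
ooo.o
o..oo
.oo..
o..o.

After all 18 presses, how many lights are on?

17

[0] .o.oo
ooo.o
o..oo
.oo..
o..o.
[1] ...oo
....o
oo.oo
.oo..
o..o.
[2] ...oo
.....
oo...
.oo.o
o..o.
[3] ..ooo
.ooo.
ooo..
.oo.o
o..o.
[4] ooooo
oooo.
ooo..
.oo.o
o..o.
[5] ..ooo
.ooo.
ooo..
.oo.o
o..o.
[6] .oooo
o..o.
o.o..
.oo.o
o..o.
[7] .o.oo
ooo..
o....
.oo.o
o..o.
[8] .oooo
o..o.
o.o..
.oo.o
o..o.
[9] .oooo
o..o.
o.o..
.o..o
ooo..
[10] .oooo
...o.
.oo..
oo..o
ooo..
[11] .oo.o
..o.o
.ooo.
oo..o
ooo..
[12] .oo.o
..ooo
.o..o
oo.oo
ooo..
[13] ...oo
...oo
.o..o
oo.oo
ooo..
[14] ...oo
o..oo
o...o
.o.oo
ooo..
[15] ...oo
o..oo
o....
.o...
ooo.o
[16] ooooo
oo.oo
o....
.o...
ooo.o
[17] ooooo
oo.oo
oo...
o.o..
o.o.o
[18] ooooo
ooooo
o.oo.
o....
o.o.o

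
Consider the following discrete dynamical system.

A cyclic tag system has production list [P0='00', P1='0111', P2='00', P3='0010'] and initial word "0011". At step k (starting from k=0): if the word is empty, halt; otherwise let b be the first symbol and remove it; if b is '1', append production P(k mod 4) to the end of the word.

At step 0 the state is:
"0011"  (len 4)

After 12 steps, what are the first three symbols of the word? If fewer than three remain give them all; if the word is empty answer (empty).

t=0: "0011"  (len 4)
t=1: "011"  (len 3)
t=2: "11"  (len 2)
t=3: "100"  (len 3)
t=4: "000010"  (len 6)
t=5: "00010"  (len 5)
t=6: "0010"  (len 4)
t=7: "010"  (len 3)
t=8: "10"  (len 2)
t=9: "000"  (len 3)
t=10: "00"  (len 2)
t=11: "0"  (len 1)
t=12: (halted — word empty)

(empty)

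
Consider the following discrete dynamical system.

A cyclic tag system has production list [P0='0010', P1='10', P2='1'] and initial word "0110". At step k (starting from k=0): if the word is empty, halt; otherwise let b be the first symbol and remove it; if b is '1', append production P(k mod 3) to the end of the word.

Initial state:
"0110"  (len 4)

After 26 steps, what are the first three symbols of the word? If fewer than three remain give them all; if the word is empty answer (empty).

gen 0: "0110"  (len 4)
gen 1: "110"  (len 3)
gen 2: "1010"  (len 4)
gen 3: "0101"  (len 4)
gen 4: "101"  (len 3)
gen 5: "0110"  (len 4)
gen 6: "110"  (len 3)
gen 7: "100010"  (len 6)
gen 8: "0001010"  (len 7)
gen 9: "001010"  (len 6)
gen 10: "01010"  (len 5)
gen 11: "1010"  (len 4)
gen 12: "0101"  (len 4)
gen 13: "101"  (len 3)
gen 14: "0110"  (len 4)
gen 15: "110"  (len 3)
gen 16: "100010"  (len 6)
gen 17: "0001010"  (len 7)
gen 18: "001010"  (len 6)
gen 19: "01010"  (len 5)
gen 20: "1010"  (len 4)
gen 21: "0101"  (len 4)
gen 22: "101"  (len 3)
gen 23: "0110"  (len 4)
gen 24: "110"  (len 3)
gen 25: "100010"  (len 6)
gen 26: "0001010"  (len 7)

000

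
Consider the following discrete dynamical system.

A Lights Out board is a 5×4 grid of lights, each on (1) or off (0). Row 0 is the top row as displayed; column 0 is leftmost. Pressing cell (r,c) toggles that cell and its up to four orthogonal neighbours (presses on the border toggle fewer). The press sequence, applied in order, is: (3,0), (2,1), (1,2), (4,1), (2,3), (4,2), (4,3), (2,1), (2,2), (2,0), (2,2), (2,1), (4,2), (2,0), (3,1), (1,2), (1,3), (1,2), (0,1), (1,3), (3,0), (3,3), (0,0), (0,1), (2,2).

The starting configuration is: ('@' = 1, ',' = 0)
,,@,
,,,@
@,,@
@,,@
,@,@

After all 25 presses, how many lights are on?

k=0  ,,@,
,,,@
@,,@
@,,@
,@,@
k=1  ,,@,
,,,@
,,,@
,@,@
@@,@
k=2  ,,@,
,@,@
@@@@
,,,@
@@,@
k=3  ,,,,
,,@,
@@,@
,,,@
@@,@
k=4  ,,,,
,,@,
@@,@
,@,@
,,@@
k=5  ,,,,
,,@@
@@@,
,@,,
,,@@
k=6  ,,,,
,,@@
@@@,
,@@,
,@,,
k=7  ,,,,
,,@@
@@@,
,@@@
,@@@
k=8  ,,,,
,@@@
,,,,
,,@@
,@@@
k=9  ,,,,
,@,@
,@@@
,,,@
,@@@
k=10  ,,,,
@@,@
@,@@
@,,@
,@@@
k=11  ,,,,
@@@@
@@,,
@,@@
,@@@
k=12  ,,,,
@,@@
,,@,
@@@@
,@@@
k=13  ,,,,
@,@@
,,@,
@@,@
,,,,
k=14  ,,,,
,,@@
@@@,
,@,@
,,,,
k=15  ,,,,
,,@@
@,@,
@,@@
,@,,
k=16  ,,@,
,@,,
@,,,
@,@@
,@,,
k=17  ,,@@
,@@@
@,,@
@,@@
,@,,
k=18  ,,,@
,,,,
@,@@
@,@@
,@,,
k=19  @@@@
,@,,
@,@@
@,@@
,@,,
k=20  @@@,
,@@@
@,@,
@,@@
,@,,
k=21  @@@,
,@@@
,,@,
,@@@
@@,,
k=22  @@@,
,@@@
,,@@
,@,,
@@,@
k=23  ,,@,
@@@@
,,@@
,@,,
@@,@
k=24  @@,,
@,@@
,,@@
,@,,
@@,@
k=25  @@,,
@,,@
,@,,
,@@,
@@,@

10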